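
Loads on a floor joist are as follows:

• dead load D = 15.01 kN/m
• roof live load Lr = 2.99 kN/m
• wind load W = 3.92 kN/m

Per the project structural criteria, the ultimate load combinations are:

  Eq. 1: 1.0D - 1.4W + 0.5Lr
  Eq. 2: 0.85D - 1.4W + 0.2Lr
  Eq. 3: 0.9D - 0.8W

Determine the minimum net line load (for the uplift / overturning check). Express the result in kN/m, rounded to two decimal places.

7.87 kN/m

Eq. 1: 1.0(15.01) - 1.4(3.92) + 0.5(2.99) = 15.01 - 5.49 + 1.50 = 11.02
Eq. 2: 0.85(15.01) - 1.4(3.92) + 0.2(2.99) = 12.76 - 5.49 + 0.60 = 7.87
Eq. 3: 0.9(15.01) - 0.8(3.92) = 13.51 - 3.14 = 10.37
Combination 2 gives the minimum: 7.87 kN/m.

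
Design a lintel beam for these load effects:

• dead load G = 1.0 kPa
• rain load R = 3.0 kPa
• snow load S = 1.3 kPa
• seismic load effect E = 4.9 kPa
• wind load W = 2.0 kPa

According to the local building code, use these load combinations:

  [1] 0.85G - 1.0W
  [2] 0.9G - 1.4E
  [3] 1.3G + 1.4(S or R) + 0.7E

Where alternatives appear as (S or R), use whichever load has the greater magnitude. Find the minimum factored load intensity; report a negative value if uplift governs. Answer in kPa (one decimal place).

-6.0 kPa

(S or R) → R = 3.0 kPa.
[1] 0.85(1.0) - 1.0(2.0) = -1.2
[2] 0.9(1.0) - 1.4(4.9) = 0.9 - 6.9 = -6.0
[3] 1.3(1.0) + 1.4(3.0) + 0.7(4.9) = 1.3 + 4.2 + 3.4 = 8.9
Combination 2 gives the minimum: -6.0 kPa.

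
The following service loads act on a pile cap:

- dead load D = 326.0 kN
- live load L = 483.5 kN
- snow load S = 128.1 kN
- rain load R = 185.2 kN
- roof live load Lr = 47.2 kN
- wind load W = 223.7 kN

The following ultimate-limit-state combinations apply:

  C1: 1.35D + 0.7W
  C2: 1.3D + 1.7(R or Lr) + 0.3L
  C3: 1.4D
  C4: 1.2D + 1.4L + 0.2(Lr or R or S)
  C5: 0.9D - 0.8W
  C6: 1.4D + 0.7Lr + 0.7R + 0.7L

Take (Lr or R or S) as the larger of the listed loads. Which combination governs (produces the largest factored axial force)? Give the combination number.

Combination 4

(R or Lr) → R = 185.2 kN; (Lr or R or S) → R = 185.2 kN.
C1: 1.35(326.0) + 0.7(223.7) = 596.7
C2: 1.3(326.0) + 1.7(185.2) + 0.3(483.5) = 883.7
C3: 1.4(326.0) = 456.4
C4: 1.2(326.0) + 1.4(483.5) + 0.2(185.2) = 1105.1
C5: 0.9(326.0) - 0.8(223.7) = 114.4
C6: 1.4(326.0) + 0.7(47.2) + 0.7(185.2) + 0.7(483.5) = 957.5
The largest value is 1105.1 kN from combination 4.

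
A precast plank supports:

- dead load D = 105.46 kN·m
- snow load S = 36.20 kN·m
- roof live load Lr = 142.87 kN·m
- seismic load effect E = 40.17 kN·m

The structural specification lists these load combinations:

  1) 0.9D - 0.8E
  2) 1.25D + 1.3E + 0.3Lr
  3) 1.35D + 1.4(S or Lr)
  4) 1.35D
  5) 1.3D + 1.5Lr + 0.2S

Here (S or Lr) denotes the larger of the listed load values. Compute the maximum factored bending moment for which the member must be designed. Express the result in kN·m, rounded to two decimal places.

(S or Lr) → Lr = 142.87 kN·m.
1) 0.9(105.46) - 0.8(40.17) = 62.78
2) 1.25(105.46) + 1.3(40.17) + 0.3(142.87) = 131.83 + 52.22 + 42.86 = 226.91
3) 1.35(105.46) + 1.4(142.87) = 142.37 + 200.02 = 342.39
4) 1.35(105.46) = 142.37
5) 1.3(105.46) + 1.5(142.87) + 0.2(36.20) = 358.64
Combination 5 governs: M_u = 358.64 kN·m.

358.64 kN·m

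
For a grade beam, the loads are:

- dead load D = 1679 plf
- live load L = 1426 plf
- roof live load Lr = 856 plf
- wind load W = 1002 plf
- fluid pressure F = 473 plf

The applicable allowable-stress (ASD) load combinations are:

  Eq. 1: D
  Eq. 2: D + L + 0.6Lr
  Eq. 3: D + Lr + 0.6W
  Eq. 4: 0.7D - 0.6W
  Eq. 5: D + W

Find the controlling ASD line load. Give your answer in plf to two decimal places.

Eq. 1: 1.0(1679) = 1679.00
Eq. 2: 1.0(1679) + 1.0(1426) + 0.6(856) = 1679.00 + 1426.00 + 513.60 = 3618.60
Eq. 3: 1.0(1679) + 1.0(856) + 0.6(1002) = 1679.00 + 856.00 + 601.20 = 3136.20
Eq. 4: 0.7(1679) - 0.6(1002) = 1175.30 - 601.20 = 574.10
Eq. 5: 1.0(1679) + 1.0(1002) = 1679.00 + 1002.00 = 2681.00
The controlling combination is 2, giving 3618.60 plf.

3618.60 plf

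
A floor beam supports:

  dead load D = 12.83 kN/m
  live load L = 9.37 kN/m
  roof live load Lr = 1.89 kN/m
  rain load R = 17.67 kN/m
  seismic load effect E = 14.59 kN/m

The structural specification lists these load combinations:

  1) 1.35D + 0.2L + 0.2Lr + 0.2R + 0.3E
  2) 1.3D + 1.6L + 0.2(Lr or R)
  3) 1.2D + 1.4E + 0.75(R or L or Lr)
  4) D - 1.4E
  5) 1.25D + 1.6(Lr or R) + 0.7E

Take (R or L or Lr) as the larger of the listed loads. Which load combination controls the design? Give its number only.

Combination 5

(Lr or R) → R = 17.67 kN/m; (R or L or Lr) → R = 17.67 kN/m.
1) 1.35(12.83) + 0.2(9.37) + 0.2(1.89) + 0.2(17.67) + 0.3(14.59) = 17.32 + 1.87 + 0.38 + 3.53 + 4.38 = 27.48
2) 1.3(12.83) + 1.6(9.37) + 0.2(17.67) = 35.21
3) 1.2(12.83) + 1.4(14.59) + 0.75(17.67) = 49.07
4) 1.0(12.83) - 1.4(14.59) = 12.83 - 20.43 = -7.60
5) 1.25(12.83) + 1.6(17.67) + 0.7(14.59) = 16.04 + 28.27 + 10.21 = 54.52
The largest value is 54.52 kN/m from combination 5.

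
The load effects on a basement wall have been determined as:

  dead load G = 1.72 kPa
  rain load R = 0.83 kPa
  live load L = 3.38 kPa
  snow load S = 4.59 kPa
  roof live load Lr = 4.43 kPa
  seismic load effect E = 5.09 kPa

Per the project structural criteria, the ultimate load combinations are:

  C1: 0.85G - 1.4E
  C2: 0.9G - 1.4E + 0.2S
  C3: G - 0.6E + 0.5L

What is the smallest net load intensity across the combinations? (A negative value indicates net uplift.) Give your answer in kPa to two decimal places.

C1: 0.85(1.72) - 1.4(5.09) = -5.66
C2: 0.9(1.72) - 1.4(5.09) + 0.2(4.59) = 1.55 - 7.13 + 0.92 = -4.66
C3: 1.0(1.72) - 0.6(5.09) + 0.5(3.38) = 1.72 - 3.05 + 1.69 = 0.36
Combination 1 gives the minimum: -5.66 kPa.

-5.66 kPa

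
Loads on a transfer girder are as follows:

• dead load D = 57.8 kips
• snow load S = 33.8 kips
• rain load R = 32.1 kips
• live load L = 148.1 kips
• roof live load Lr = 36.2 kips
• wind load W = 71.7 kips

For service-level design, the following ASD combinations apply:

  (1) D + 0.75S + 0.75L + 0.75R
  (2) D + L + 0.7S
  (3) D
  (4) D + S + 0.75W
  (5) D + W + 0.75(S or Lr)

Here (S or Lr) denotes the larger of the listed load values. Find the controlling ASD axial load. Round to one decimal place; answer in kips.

(S or Lr) → Lr = 36.2 kips.
(1) 1.0(57.8) + 0.75(33.8) + 0.75(148.1) + 0.75(32.1) = 218.3
(2) 1.0(57.8) + 1.0(148.1) + 0.7(33.8) = 57.8 + 148.1 + 23.7 = 229.6
(3) 1.0(57.8) = 57.8
(4) 1.0(57.8) + 1.0(33.8) + 0.75(71.7) = 57.8 + 33.8 + 53.8 = 145.4
(5) 1.0(57.8) + 1.0(71.7) + 0.75(36.2) = 57.8 + 71.7 + 27.2 = 156.7
Maximum is from combination 2.

229.6 kips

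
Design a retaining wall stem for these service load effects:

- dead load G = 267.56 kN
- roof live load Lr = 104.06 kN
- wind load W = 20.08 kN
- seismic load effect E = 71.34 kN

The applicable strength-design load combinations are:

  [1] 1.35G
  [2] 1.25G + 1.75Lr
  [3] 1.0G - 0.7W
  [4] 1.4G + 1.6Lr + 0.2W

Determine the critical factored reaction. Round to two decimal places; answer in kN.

[1] 1.35(267.56) = 361.21
[2] 1.25(267.56) + 1.75(104.06) = 516.56
[3] 1.0(267.56) - 0.7(20.08) = 253.50
[4] 1.4(267.56) + 1.6(104.06) + 0.2(20.08) = 545.10
Combination 4 governs: V_u = 545.10 kN.

545.10 kN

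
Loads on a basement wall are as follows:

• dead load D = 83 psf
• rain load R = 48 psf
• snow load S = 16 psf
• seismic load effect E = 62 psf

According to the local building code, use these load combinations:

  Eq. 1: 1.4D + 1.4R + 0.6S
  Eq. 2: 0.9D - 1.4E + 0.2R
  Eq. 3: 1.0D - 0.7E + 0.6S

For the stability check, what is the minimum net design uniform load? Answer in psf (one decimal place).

-2.5 psf

Eq. 1: 1.4(83) + 1.4(48) + 0.6(16) = 116.2 + 67.2 + 9.6 = 193.0
Eq. 2: 0.9(83) - 1.4(62) + 0.2(48) = 74.7 - 86.8 + 9.6 = -2.5
Eq. 3: 1.0(83) - 0.7(62) + 0.6(16) = 83.0 - 43.4 + 9.6 = 49.2
Combination 2 gives the minimum: -2.5 psf.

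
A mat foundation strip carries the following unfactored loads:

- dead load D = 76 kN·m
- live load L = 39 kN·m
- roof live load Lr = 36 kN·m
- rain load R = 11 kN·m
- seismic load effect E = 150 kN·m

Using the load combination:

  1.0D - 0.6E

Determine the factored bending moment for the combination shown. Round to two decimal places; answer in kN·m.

1.0(76) - 0.6(150) = -14.00
M_u = -14.00 kN·m.

-14.00 kN·m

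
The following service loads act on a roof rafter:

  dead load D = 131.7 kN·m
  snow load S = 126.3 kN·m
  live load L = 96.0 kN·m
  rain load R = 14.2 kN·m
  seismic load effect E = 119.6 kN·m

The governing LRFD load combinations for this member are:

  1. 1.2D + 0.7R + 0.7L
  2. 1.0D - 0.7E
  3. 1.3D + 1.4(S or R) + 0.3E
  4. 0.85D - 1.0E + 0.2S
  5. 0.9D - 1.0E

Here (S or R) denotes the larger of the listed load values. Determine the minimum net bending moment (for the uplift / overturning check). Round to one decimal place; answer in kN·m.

(S or R) → S = 126.3 kN·m.
1. 1.2(131.7) + 0.7(14.2) + 0.7(96.0) = 235.2
2. 1.0(131.7) - 0.7(119.6) = 131.7 - 83.7 = 48.0
3. 1.3(131.7) + 1.4(126.3) + 0.3(119.6) = 171.2 + 176.8 + 35.9 = 383.9
4. 0.85(131.7) - 1.0(119.6) + 0.2(126.3) = 111.9 - 119.6 + 25.3 = 17.6
5. 0.9(131.7) - 1.0(119.6) = 118.5 - 119.6 = -1.1
Combination 5 gives the minimum: -1.1 kN·m.

-1.1 kN·m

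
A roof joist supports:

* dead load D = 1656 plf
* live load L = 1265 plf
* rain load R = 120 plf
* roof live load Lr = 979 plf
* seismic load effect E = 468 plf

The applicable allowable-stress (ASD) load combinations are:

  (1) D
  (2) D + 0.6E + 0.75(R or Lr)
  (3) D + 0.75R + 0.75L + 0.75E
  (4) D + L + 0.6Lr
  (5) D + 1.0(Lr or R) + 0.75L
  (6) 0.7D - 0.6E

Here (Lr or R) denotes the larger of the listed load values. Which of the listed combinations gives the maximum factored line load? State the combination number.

(R or Lr) → Lr = 979 plf; (Lr or R) → Lr = 979 plf.
(1) 1.0(1656) = 1656.0
(2) 1.0(1656) + 0.6(468) + 0.75(979) = 1656.0 + 280.8 + 734.3 = 2671.1
(3) 1.0(1656) + 0.75(120) + 0.75(1265) + 0.75(468) = 1656.0 + 90.0 + 948.8 + 351.0 = 3045.8
(4) 1.0(1656) + 1.0(1265) + 0.6(979) = 1656.0 + 1265.0 + 587.4 = 3508.4
(5) 1.0(1656) + 1.0(979) + 0.75(1265) = 1656.0 + 979.0 + 948.8 = 3583.8
(6) 0.7(1656) - 0.6(468) = 1159.2 - 280.8 = 878.4
The largest value is 3583.8 plf from combination 5.

Combination 5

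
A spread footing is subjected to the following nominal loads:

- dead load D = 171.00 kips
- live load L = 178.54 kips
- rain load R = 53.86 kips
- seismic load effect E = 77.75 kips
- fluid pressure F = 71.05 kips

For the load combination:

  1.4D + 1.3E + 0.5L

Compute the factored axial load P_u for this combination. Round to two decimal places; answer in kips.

429.75 kips

1.4(171.00) + 1.3(77.75) + 0.5(178.54) = 239.40 + 101.08 + 89.27 = 429.75
P_u = 429.75 kips.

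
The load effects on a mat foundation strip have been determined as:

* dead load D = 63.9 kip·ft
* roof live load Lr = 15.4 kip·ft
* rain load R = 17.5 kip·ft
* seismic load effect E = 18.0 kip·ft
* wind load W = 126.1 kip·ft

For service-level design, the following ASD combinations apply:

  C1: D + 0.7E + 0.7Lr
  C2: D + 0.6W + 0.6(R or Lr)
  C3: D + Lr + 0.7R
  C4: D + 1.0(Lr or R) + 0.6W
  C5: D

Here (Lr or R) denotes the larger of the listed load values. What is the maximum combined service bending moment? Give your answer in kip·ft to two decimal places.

157.06 kip·ft

(R or Lr) → R = 17.5 kip·ft; (Lr or R) → R = 17.5 kip·ft.
C1: 1.0(63.9) + 0.7(18.0) + 0.7(15.4) = 87.28
C2: 1.0(63.9) + 0.6(126.1) + 0.6(17.5) = 150.06
C3: 1.0(63.9) + 1.0(15.4) + 0.7(17.5) = 91.55
C4: 1.0(63.9) + 1.0(17.5) + 0.6(126.1) = 157.06
C5: 1.0(63.9) = 63.90
Combination 4 governs: M = 157.06 kip·ft.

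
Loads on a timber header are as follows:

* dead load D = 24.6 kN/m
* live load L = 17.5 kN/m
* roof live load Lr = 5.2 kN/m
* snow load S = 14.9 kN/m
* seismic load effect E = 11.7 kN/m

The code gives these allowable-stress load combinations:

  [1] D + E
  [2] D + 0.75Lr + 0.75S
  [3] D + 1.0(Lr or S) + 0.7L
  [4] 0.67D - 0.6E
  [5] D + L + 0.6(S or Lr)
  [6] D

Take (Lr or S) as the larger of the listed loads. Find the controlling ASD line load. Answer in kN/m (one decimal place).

51.8 kN/m

(Lr or S) → S = 14.9 kN/m; (S or Lr) → S = 14.9 kN/m.
[1] 1.0(24.6) + 1.0(11.7) = 24.6 + 11.7 = 36.3
[2] 1.0(24.6) + 0.75(5.2) + 0.75(14.9) = 24.6 + 3.9 + 11.2 = 39.7
[3] 1.0(24.6) + 1.0(14.9) + 0.7(17.5) = 24.6 + 14.9 + 12.3 = 51.8
[4] 0.67(24.6) - 0.6(11.7) = 16.5 - 7.0 = 9.5
[5] 1.0(24.6) + 1.0(17.5) + 0.6(14.9) = 24.6 + 17.5 + 8.9 = 51.0
[6] 1.0(24.6) = 24.6
Maximum is from combination 3.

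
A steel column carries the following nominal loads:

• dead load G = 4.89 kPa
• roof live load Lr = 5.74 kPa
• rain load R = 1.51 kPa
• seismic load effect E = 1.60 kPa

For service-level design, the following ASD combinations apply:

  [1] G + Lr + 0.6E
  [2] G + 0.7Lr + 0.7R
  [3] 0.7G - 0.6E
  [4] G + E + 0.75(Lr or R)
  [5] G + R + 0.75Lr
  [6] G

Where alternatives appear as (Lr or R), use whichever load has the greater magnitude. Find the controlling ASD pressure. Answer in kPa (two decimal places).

11.59 kPa

(Lr or R) → Lr = 5.74 kPa.
[1] 1.0(4.89) + 1.0(5.74) + 0.6(1.60) = 4.89 + 5.74 + 0.96 = 11.59
[2] 1.0(4.89) + 0.7(5.74) + 0.7(1.51) = 4.89 + 4.02 + 1.06 = 9.97
[3] 0.7(4.89) - 0.6(1.60) = 3.42 - 0.96 = 2.46
[4] 1.0(4.89) + 1.0(1.60) + 0.75(5.74) = 4.89 + 1.60 + 4.31 = 10.80
[5] 1.0(4.89) + 1.0(1.51) + 0.75(5.74) = 4.89 + 1.51 + 4.31 = 10.71
[6] 1.0(4.89) = 4.89
Maximum is from combination 1.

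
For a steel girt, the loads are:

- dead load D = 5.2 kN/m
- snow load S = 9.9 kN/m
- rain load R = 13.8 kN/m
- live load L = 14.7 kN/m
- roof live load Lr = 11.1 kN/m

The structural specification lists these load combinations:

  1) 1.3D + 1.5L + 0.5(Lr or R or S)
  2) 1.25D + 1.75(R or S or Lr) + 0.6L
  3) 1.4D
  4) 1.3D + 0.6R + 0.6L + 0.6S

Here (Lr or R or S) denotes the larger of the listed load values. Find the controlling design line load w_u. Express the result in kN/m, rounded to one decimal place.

39.5 kN/m

(Lr or R or S) → R = 13.8 kN/m; (R or S or Lr) → R = 13.8 kN/m.
1) 1.3(5.2) + 1.5(14.7) + 0.5(13.8) = 35.7
2) 1.25(5.2) + 1.75(13.8) + 0.6(14.7) = 6.5 + 24.2 + 8.8 = 39.5
3) 1.4(5.2) = 7.3
4) 1.3(5.2) + 0.6(13.8) + 0.6(14.7) + 0.6(9.9) = 6.8 + 8.3 + 8.8 + 5.9 = 29.8
Combination 2 governs: w_u = 39.5 kN/m.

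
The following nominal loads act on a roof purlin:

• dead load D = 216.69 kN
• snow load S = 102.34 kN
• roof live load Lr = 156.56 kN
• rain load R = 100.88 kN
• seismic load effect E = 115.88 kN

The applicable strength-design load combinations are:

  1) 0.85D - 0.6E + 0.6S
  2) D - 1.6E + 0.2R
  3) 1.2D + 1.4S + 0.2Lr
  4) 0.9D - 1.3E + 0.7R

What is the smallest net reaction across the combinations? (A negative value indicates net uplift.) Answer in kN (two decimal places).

1) 0.85(216.69) - 0.6(115.88) + 0.6(102.34) = 176.06
2) 1.0(216.69) - 1.6(115.88) + 0.2(100.88) = 51.46
3) 1.2(216.69) + 1.4(102.34) + 0.2(156.56) = 434.62
4) 0.9(216.69) - 1.3(115.88) + 0.7(100.88) = 114.99
Combination 2 gives the minimum: 51.46 kN.

51.46 kN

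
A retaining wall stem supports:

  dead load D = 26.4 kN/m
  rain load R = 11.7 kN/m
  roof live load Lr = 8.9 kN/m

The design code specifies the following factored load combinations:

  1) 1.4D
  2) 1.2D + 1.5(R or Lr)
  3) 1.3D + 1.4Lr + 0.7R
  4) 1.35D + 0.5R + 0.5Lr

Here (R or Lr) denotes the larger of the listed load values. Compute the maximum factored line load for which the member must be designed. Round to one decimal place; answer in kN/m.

55.0 kN/m

(R or Lr) → R = 11.7 kN/m.
1) 1.4(26.4) = 37.0
2) 1.2(26.4) + 1.5(11.7) = 49.2
3) 1.3(26.4) + 1.4(8.9) + 0.7(11.7) = 34.3 + 12.5 + 8.2 = 55.0
4) 1.35(26.4) + 0.5(11.7) + 0.5(8.9) = 45.9
Maximum is from combination 3.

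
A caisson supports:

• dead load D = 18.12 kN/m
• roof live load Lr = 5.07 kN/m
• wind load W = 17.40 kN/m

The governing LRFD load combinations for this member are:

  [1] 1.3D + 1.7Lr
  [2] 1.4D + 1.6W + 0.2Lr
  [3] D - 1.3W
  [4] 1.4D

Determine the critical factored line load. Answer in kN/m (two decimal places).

54.22 kN/m

[1] 1.3(18.12) + 1.7(5.07) = 23.56 + 8.62 = 32.18
[2] 1.4(18.12) + 1.6(17.40) + 0.2(5.07) = 25.37 + 27.84 + 1.01 = 54.22
[3] 1.0(18.12) - 1.3(17.40) = 18.12 - 22.62 = -4.50
[4] 1.4(18.12) = 25.37
Maximum is from combination 2.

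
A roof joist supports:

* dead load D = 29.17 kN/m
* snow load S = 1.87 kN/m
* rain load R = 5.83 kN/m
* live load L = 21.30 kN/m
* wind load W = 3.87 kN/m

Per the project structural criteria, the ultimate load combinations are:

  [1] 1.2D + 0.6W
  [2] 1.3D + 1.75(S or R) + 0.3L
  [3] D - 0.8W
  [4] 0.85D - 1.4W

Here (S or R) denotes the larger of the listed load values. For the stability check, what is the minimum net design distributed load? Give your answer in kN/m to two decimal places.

(S or R) → R = 5.83 kN/m.
[1] 1.2(29.17) + 0.6(3.87) = 37.33
[2] 1.3(29.17) + 1.75(5.83) + 0.3(21.30) = 37.92 + 10.20 + 6.39 = 54.51
[3] 1.0(29.17) - 0.8(3.87) = 29.17 - 3.10 = 26.07
[4] 0.85(29.17) - 1.4(3.87) = 19.38
Combination 4 gives the minimum: 19.38 kN/m.

19.38 kN/m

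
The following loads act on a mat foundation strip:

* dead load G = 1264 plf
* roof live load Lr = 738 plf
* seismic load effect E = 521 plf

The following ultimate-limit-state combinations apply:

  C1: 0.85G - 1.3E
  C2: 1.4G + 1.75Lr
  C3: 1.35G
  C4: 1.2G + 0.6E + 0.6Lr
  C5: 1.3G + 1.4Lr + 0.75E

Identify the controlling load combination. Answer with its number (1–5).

Combination 5

C1: 0.85(1264) - 1.3(521) = 1074.4 - 677.3 = 397.1
C2: 1.4(1264) + 1.75(738) = 1769.6 + 1291.5 = 3061.1
C3: 1.35(1264) = 1706.4
C4: 1.2(1264) + 0.6(521) + 0.6(738) = 1516.8 + 312.6 + 442.8 = 2272.2
C5: 1.3(1264) + 1.4(738) + 0.75(521) = 1643.2 + 1033.2 + 390.8 = 3067.2
The largest value is 3067.2 plf from combination 5.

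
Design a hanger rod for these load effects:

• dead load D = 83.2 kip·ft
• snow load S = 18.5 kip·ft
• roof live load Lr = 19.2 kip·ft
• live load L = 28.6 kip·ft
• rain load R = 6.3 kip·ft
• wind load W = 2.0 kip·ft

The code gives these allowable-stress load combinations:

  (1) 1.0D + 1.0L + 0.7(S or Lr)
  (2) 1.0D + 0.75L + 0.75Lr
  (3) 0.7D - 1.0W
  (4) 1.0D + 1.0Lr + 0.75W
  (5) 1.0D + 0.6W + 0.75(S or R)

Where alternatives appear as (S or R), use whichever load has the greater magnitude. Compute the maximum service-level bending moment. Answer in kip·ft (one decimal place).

(S or Lr) → Lr = 19.2 kip·ft; (S or R) → S = 18.5 kip·ft.
(1) 1.0(83.2) + 1.0(28.6) + 0.7(19.2) = 125.2
(2) 1.0(83.2) + 0.75(28.6) + 0.75(19.2) = 119.1
(3) 0.7(83.2) - 1.0(2.0) = 56.2
(4) 1.0(83.2) + 1.0(19.2) + 0.75(2.0) = 103.9
(5) 1.0(83.2) + 0.6(2.0) + 0.75(18.5) = 98.3
Maximum is from combination 1.

125.2 kip·ft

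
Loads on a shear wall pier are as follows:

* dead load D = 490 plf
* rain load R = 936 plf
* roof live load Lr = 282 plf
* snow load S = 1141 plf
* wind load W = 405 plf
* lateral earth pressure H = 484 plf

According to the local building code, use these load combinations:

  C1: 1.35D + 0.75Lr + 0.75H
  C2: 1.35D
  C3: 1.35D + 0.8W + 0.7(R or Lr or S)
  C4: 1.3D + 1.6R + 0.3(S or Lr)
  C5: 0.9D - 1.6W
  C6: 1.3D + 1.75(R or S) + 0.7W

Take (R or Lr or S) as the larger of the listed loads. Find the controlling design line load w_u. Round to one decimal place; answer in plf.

(R or Lr or S) → S = 1141 plf; (S or Lr) → S = 1141 plf; (R or S) → S = 1141 plf.
C1: 1.35(490) + 0.75(282) + 0.75(484) = 1236.0
C2: 1.35(490) = 661.5
C3: 1.35(490) + 0.8(405) + 0.7(1141) = 1784.2
C4: 1.3(490) + 1.6(936) + 0.3(1141) = 2476.9
C5: 0.9(490) - 1.6(405) = -207.0
C6: 1.3(490) + 1.75(1141) + 0.7(405) = 2917.3
Maximum is from combination 6.

2917.3 plf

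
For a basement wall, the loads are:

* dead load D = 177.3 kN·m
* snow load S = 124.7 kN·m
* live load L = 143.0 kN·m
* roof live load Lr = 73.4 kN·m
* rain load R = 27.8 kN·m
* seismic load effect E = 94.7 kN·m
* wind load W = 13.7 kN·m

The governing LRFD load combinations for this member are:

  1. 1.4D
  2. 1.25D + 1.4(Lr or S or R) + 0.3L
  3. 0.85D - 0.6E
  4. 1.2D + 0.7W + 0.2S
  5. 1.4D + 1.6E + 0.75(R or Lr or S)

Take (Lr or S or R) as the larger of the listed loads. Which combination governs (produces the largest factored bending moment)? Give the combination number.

Combination 5

(Lr or S or R) → S = 124.7 kN·m; (R or Lr or S) → S = 124.7 kN·m.
1. 1.4(177.3) = 248.22
2. 1.25(177.3) + 1.4(124.7) + 0.3(143.0) = 221.63 + 174.58 + 42.90 = 439.11
3. 0.85(177.3) - 0.6(94.7) = 150.71 - 56.82 = 93.89
4. 1.2(177.3) + 0.7(13.7) + 0.2(124.7) = 212.76 + 9.59 + 24.94 = 247.29
5. 1.4(177.3) + 1.6(94.7) + 0.75(124.7) = 248.22 + 151.52 + 93.53 = 493.27
The largest value is 493.27 kN·m from combination 5.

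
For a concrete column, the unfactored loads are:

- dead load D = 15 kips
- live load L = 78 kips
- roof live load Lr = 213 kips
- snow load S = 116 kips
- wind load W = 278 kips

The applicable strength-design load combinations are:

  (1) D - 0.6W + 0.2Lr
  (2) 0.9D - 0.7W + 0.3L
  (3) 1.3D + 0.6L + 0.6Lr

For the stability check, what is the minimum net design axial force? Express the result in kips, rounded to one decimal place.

(1) 1.0(15) - 0.6(278) + 0.2(213) = -109.2
(2) 0.9(15) - 0.7(278) + 0.3(78) = -157.7
(3) 1.3(15) + 0.6(78) + 0.6(213) = 194.1
Combination 2 gives the minimum: -157.7 kips.

-157.7 kips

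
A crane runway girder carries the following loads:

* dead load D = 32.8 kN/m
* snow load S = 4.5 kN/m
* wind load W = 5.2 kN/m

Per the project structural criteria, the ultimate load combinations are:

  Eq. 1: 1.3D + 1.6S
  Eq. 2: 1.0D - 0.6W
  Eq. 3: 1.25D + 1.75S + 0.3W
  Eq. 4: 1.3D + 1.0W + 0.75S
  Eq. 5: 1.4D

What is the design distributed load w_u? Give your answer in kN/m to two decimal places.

Eq. 1: 1.3(32.8) + 1.6(4.5) = 42.64 + 7.20 = 49.84
Eq. 2: 1.0(32.8) - 0.6(5.2) = 32.80 - 3.12 = 29.68
Eq. 3: 1.25(32.8) + 1.75(4.5) + 0.3(5.2) = 41.00 + 7.88 + 1.56 = 50.44
Eq. 4: 1.3(32.8) + 1.0(5.2) + 0.75(4.5) = 42.64 + 5.20 + 3.38 = 51.22
Eq. 5: 1.4(32.8) = 45.92
Combination 4 governs: w_u = 51.22 kN/m.

51.22 kN/m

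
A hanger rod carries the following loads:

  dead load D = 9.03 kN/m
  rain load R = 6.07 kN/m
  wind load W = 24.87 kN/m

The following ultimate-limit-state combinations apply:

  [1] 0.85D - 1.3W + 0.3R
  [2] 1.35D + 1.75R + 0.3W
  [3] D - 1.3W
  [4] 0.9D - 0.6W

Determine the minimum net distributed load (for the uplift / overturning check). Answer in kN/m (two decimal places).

-23.30 kN/m

[1] 0.85(9.03) - 1.3(24.87) + 0.3(6.07) = 7.68 - 32.33 + 1.82 = -22.83
[2] 1.35(9.03) + 1.75(6.07) + 0.3(24.87) = 12.19 + 10.62 + 7.46 = 30.27
[3] 1.0(9.03) - 1.3(24.87) = 9.03 - 32.33 = -23.30
[4] 0.9(9.03) - 0.6(24.87) = -6.80
Combination 3 gives the minimum: -23.30 kN/m.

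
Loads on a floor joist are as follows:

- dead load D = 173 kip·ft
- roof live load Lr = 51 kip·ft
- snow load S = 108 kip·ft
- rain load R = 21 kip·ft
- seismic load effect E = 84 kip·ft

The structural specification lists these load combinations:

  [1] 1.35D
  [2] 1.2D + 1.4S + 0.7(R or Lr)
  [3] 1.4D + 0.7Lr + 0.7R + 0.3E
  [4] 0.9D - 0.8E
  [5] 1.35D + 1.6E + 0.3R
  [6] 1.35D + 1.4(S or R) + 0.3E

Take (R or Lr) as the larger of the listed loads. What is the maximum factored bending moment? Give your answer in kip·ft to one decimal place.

410.0 kip·ft

(R or Lr) → Lr = 51 kip·ft; (S or R) → S = 108 kip·ft.
[1] 1.35(173) = 233.6
[2] 1.2(173) + 1.4(108) + 0.7(51) = 394.5
[3] 1.4(173) + 0.7(51) + 0.7(21) + 0.3(84) = 317.8
[4] 0.9(173) - 0.8(84) = 88.5
[5] 1.35(173) + 1.6(84) + 0.3(21) = 374.3
[6] 1.35(173) + 1.4(108) + 0.3(84) = 410.0
Combination 6 governs: M_u = 410.0 kip·ft.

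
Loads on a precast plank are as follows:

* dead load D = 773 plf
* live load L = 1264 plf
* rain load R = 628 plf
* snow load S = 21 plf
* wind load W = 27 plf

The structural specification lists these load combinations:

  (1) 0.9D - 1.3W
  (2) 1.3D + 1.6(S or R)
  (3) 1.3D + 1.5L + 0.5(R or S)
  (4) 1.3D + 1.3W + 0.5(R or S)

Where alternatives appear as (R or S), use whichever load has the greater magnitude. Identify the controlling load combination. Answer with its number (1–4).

Combination 3

(S or R) → R = 628 plf; (R or S) → R = 628 plf.
(1) 0.9(773) - 1.3(27) = 660.60
(2) 1.3(773) + 1.6(628) = 2009.70
(3) 1.3(773) + 1.5(1264) + 0.5(628) = 3214.90
(4) 1.3(773) + 1.3(27) + 0.5(628) = 1354.00
The largest value is 3214.90 plf from combination 3.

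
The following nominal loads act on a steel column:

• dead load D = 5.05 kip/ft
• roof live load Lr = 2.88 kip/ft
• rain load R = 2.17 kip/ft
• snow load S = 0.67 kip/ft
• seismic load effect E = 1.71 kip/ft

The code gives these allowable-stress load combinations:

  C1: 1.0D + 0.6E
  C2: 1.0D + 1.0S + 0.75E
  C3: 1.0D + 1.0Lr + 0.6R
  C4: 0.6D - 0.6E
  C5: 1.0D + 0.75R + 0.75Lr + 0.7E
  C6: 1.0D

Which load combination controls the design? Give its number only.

C1: 1.0(5.05) + 0.6(1.71) = 5.05 + 1.03 = 6.08
C2: 1.0(5.05) + 1.0(0.67) + 0.75(1.71) = 5.05 + 0.67 + 1.28 = 7.00
C3: 1.0(5.05) + 1.0(2.88) + 0.6(2.17) = 5.05 + 2.88 + 1.30 = 9.23
C4: 0.6(5.05) - 0.6(1.71) = 3.03 - 1.03 = 2.00
C5: 1.0(5.05) + 0.75(2.17) + 0.75(2.88) + 0.7(1.71) = 10.03
C6: 1.0(5.05) = 5.05
The largest value is 10.03 kip/ft from combination 5.

Combination 5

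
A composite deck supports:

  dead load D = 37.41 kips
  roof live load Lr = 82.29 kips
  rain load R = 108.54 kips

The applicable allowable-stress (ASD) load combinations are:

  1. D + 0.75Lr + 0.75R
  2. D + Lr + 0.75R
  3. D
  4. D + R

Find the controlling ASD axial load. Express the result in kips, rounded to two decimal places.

1. 1.0(37.41) + 0.75(82.29) + 0.75(108.54) = 180.53
2. 1.0(37.41) + 1.0(82.29) + 0.75(108.54) = 37.41 + 82.29 + 81.41 = 201.11
3. 1.0(37.41) = 37.41
4. 1.0(37.41) + 1.0(108.54) = 37.41 + 108.54 = 145.95
Combination 2 governs: P = 201.11 kips.

201.11 kips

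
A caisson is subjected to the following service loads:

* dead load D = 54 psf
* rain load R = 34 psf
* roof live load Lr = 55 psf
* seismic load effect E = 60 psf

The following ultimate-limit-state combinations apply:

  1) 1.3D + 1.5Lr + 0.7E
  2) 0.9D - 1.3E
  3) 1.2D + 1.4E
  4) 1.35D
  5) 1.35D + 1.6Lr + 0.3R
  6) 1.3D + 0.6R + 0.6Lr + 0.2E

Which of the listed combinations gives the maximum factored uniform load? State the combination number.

Combination 1

1) 1.3(54) + 1.5(55) + 0.7(60) = 70.2 + 82.5 + 42.0 = 194.7
2) 0.9(54) - 1.3(60) = 48.6 - 78.0 = -29.4
3) 1.2(54) + 1.4(60) = 64.8 + 84.0 = 148.8
4) 1.35(54) = 72.9
5) 1.35(54) + 1.6(55) + 0.3(34) = 72.9 + 88.0 + 10.2 = 171.1
6) 1.3(54) + 0.6(34) + 0.6(55) + 0.2(60) = 70.2 + 20.4 + 33.0 + 12.0 = 135.6
The largest value is 194.7 psf from combination 1.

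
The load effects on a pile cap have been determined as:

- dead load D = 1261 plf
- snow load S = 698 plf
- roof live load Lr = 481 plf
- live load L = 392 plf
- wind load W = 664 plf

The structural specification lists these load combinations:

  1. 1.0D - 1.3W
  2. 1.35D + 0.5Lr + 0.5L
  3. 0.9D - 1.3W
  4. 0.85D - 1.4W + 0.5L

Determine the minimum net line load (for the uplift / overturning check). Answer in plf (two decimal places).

271.70 plf

1. 1.0(1261) - 1.3(664) = 1261.00 - 863.20 = 397.80
2. 1.35(1261) + 0.5(481) + 0.5(392) = 1702.35 + 240.50 + 196.00 = 2138.85
3. 0.9(1261) - 1.3(664) = 1134.90 - 863.20 = 271.70
4. 0.85(1261) - 1.4(664) + 0.5(392) = 1071.85 - 929.60 + 196.00 = 338.25
Combination 3 gives the minimum: 271.70 plf.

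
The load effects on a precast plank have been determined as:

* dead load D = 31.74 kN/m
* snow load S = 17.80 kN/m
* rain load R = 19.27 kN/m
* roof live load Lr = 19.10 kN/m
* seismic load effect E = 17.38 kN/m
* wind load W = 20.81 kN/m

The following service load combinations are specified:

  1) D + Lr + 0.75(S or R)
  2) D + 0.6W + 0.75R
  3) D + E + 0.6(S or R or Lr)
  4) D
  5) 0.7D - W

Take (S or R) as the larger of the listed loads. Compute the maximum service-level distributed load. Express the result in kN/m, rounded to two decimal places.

65.29 kN/m

(S or R) → R = 19.27 kN/m; (S or R or Lr) → R = 19.27 kN/m.
1) 1.0(31.74) + 1.0(19.10) + 0.75(19.27) = 31.74 + 19.10 + 14.45 = 65.29
2) 1.0(31.74) + 0.6(20.81) + 0.75(19.27) = 31.74 + 12.49 + 14.45 = 58.68
3) 1.0(31.74) + 1.0(17.38) + 0.6(19.27) = 31.74 + 17.38 + 11.56 = 60.68
4) 1.0(31.74) = 31.74
5) 0.7(31.74) - 1.0(20.81) = 22.22 - 20.81 = 1.41
Maximum is from combination 1.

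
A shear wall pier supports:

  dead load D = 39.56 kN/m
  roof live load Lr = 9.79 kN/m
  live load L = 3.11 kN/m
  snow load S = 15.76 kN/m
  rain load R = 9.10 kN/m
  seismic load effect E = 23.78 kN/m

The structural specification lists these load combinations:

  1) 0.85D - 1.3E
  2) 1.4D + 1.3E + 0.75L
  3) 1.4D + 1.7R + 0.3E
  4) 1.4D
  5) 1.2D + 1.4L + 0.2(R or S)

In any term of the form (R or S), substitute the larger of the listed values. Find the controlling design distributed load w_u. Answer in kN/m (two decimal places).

88.63 kN/m

(R or S) → S = 15.76 kN/m.
1) 0.85(39.56) - 1.3(23.78) = 2.71
2) 1.4(39.56) + 1.3(23.78) + 0.75(3.11) = 88.63
3) 1.4(39.56) + 1.7(9.10) + 0.3(23.78) = 77.99
4) 1.4(39.56) = 55.38
5) 1.2(39.56) + 1.4(3.11) + 0.2(15.76) = 54.98
Combination 2 governs: w_u = 88.63 kN/m.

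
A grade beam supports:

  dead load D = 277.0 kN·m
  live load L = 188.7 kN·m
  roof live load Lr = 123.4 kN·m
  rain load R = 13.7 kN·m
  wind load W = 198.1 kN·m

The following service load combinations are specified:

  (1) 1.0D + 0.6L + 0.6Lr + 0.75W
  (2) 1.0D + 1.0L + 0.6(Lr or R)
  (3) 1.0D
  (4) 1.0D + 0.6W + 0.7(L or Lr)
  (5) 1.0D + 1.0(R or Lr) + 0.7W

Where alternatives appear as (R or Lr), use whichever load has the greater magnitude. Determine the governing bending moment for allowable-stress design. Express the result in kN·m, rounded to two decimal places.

612.84 kN·m

(Lr or R) → Lr = 123.4 kN·m; (L or Lr) → L = 188.7 kN·m; (R or Lr) → Lr = 123.4 kN·m.
(1) 1.0(277.0) + 0.6(188.7) + 0.6(123.4) + 0.75(198.1) = 612.84
(2) 1.0(277.0) + 1.0(188.7) + 0.6(123.4) = 539.74
(3) 1.0(277.0) = 277.00
(4) 1.0(277.0) + 0.6(198.1) + 0.7(188.7) = 527.95
(5) 1.0(277.0) + 1.0(123.4) + 0.7(198.1) = 539.07
Maximum is from combination 1.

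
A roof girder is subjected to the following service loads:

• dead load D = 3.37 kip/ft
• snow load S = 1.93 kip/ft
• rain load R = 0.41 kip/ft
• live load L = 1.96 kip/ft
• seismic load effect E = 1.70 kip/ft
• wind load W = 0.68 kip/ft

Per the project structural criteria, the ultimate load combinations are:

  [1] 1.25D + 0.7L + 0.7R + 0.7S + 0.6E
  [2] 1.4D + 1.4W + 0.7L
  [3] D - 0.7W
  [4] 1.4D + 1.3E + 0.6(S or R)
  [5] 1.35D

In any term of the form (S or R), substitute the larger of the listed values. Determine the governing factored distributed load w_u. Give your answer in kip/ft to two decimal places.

(S or R) → S = 1.93 kip/ft.
[1] 1.25(3.37) + 0.7(1.96) + 0.7(0.41) + 0.7(1.93) + 0.6(1.70) = 8.24
[2] 1.4(3.37) + 1.4(0.68) + 0.7(1.96) = 7.04
[3] 1.0(3.37) - 0.7(0.68) = 2.89
[4] 1.4(3.37) + 1.3(1.70) + 0.6(1.93) = 8.09
[5] 1.35(3.37) = 4.55
Maximum is from combination 1.

8.24 kip/ft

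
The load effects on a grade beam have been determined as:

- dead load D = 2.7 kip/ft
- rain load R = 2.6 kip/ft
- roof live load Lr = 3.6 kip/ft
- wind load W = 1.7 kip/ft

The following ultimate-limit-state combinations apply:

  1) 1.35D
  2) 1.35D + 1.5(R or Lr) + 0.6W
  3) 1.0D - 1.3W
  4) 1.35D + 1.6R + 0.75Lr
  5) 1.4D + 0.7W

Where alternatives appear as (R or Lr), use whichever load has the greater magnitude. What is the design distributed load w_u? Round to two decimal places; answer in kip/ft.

10.51 kip/ft

(R or Lr) → Lr = 3.6 kip/ft.
1) 1.35(2.7) = 3.65
2) 1.35(2.7) + 1.5(3.6) + 0.6(1.7) = 3.65 + 5.40 + 1.02 = 10.07
3) 1.0(2.7) - 1.3(1.7) = 2.70 - 2.21 = 0.49
4) 1.35(2.7) + 1.6(2.6) + 0.75(3.6) = 3.65 + 4.16 + 2.70 = 10.51
5) 1.4(2.7) + 0.7(1.7) = 3.78 + 1.19 = 4.97
The controlling combination is 4, giving 10.51 kip/ft.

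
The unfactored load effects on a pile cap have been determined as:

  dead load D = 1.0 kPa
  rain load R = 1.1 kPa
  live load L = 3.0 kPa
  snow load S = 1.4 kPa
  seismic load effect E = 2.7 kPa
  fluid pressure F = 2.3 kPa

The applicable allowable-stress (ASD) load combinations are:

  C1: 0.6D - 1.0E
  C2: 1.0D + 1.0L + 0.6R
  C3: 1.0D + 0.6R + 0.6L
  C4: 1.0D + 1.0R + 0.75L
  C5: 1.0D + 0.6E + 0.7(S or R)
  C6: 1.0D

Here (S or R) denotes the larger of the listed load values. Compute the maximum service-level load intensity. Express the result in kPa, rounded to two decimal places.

4.66 kPa

(S or R) → S = 1.4 kPa.
C1: 0.6(1.0) - 1.0(2.7) = 0.60 - 2.70 = -2.10
C2: 1.0(1.0) + 1.0(3.0) + 0.6(1.1) = 1.00 + 3.00 + 0.66 = 4.66
C3: 1.0(1.0) + 0.6(1.1) + 0.6(3.0) = 1.00 + 0.66 + 1.80 = 3.46
C4: 1.0(1.0) + 1.0(1.1) + 0.75(3.0) = 1.00 + 1.10 + 2.25 = 4.35
C5: 1.0(1.0) + 0.6(2.7) + 0.7(1.4) = 1.00 + 1.62 + 0.98 = 3.60
C6: 1.0(1.0) = 1.00
Maximum is from combination 2.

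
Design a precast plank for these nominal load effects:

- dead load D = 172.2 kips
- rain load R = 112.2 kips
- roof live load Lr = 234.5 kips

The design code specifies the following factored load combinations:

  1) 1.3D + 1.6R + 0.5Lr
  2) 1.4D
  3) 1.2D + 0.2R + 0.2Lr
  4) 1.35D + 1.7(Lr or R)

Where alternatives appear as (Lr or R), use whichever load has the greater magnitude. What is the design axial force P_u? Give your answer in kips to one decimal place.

631.1 kips

(Lr or R) → Lr = 234.5 kips.
1) 1.3(172.2) + 1.6(112.2) + 0.5(234.5) = 520.6
2) 1.4(172.2) = 241.1
3) 1.2(172.2) + 0.2(112.2) + 0.2(234.5) = 276.0
4) 1.35(172.2) + 1.7(234.5) = 631.1
Maximum is from combination 4.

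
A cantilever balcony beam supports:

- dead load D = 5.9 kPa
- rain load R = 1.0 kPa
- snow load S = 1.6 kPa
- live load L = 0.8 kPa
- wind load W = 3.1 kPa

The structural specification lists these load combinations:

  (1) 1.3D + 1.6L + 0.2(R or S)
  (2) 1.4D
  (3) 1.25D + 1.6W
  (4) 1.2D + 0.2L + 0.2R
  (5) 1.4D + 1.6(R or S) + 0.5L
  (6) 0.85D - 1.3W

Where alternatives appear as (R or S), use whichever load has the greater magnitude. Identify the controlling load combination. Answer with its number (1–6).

Combination 3

(R or S) → S = 1.6 kPa.
(1) 1.3(5.9) + 1.6(0.8) + 0.2(1.6) = 7.67 + 1.28 + 0.32 = 9.27
(2) 1.4(5.9) = 8.26
(3) 1.25(5.9) + 1.6(3.1) = 7.38 + 4.96 = 12.34
(4) 1.2(5.9) + 0.2(0.8) + 0.2(1.0) = 7.08 + 0.16 + 0.20 = 7.44
(5) 1.4(5.9) + 1.6(1.6) + 0.5(0.8) = 8.26 + 2.56 + 0.40 = 11.22
(6) 0.85(5.9) - 1.3(3.1) = 5.02 - 4.03 = 0.99
The largest value is 12.34 kPa from combination 3.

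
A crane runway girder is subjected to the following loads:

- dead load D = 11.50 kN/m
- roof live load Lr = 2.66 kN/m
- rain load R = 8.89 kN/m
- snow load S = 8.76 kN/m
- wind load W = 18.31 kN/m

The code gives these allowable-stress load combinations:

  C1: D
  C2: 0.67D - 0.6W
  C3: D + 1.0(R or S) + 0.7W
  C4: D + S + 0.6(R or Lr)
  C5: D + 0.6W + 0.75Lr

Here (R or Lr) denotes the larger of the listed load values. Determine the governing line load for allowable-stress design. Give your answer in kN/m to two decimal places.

33.21 kN/m

(R or S) → R = 8.89 kN/m; (R or Lr) → R = 8.89 kN/m.
C1: 1.0(11.50) = 11.50
C2: 0.67(11.50) - 0.6(18.31) = 7.71 - 10.99 = -3.28
C3: 1.0(11.50) + 1.0(8.89) + 0.7(18.31) = 11.50 + 8.89 + 12.82 = 33.21
C4: 1.0(11.50) + 1.0(8.76) + 0.6(8.89) = 11.50 + 8.76 + 5.33 = 25.59
C5: 1.0(11.50) + 0.6(18.31) + 0.75(2.66) = 24.48
The controlling combination is 3, giving 33.21 kN/m.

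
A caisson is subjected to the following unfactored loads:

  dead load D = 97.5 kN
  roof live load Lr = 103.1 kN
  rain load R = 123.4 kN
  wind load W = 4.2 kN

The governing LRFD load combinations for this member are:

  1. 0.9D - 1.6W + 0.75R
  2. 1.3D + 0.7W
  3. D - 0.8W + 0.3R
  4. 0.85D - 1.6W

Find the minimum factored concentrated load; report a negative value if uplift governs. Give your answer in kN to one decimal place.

1. 0.9(97.5) - 1.6(4.2) + 0.75(123.4) = 173.6
2. 1.3(97.5) + 0.7(4.2) = 126.8 + 2.9 = 129.7
3. 1.0(97.5) - 0.8(4.2) + 0.3(123.4) = 131.2
4. 0.85(97.5) - 1.6(4.2) = 82.9 - 6.7 = 76.2
Combination 4 gives the minimum: 76.2 kN.

76.2 kN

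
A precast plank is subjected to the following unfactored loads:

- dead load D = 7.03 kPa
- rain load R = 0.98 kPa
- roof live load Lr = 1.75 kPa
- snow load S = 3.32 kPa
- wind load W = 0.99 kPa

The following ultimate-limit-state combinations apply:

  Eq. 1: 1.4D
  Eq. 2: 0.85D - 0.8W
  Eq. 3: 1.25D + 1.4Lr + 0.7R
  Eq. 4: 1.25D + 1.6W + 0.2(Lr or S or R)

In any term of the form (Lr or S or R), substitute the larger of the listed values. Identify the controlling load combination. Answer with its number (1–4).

Combination 3

(Lr or S or R) → S = 3.32 kPa.
Eq. 1: 1.4(7.03) = 9.84
Eq. 2: 0.85(7.03) - 0.8(0.99) = 5.18
Eq. 3: 1.25(7.03) + 1.4(1.75) + 0.7(0.98) = 11.92
Eq. 4: 1.25(7.03) + 1.6(0.99) + 0.2(3.32) = 11.04
The largest value is 11.92 kPa from combination 3.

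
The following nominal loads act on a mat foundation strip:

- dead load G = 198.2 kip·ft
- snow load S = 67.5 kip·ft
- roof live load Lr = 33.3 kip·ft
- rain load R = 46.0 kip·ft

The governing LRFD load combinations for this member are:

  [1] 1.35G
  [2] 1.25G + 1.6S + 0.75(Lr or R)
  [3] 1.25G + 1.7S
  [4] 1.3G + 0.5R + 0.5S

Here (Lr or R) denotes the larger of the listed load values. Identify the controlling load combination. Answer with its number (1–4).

Combination 2

(Lr or R) → R = 46.0 kip·ft.
[1] 1.35(198.2) = 267.6
[2] 1.25(198.2) + 1.6(67.5) + 0.75(46.0) = 247.8 + 108.0 + 34.5 = 390.3
[3] 1.25(198.2) + 1.7(67.5) = 362.5
[4] 1.3(198.2) + 0.5(46.0) + 0.5(67.5) = 314.4
The largest value is 390.3 kip·ft from combination 2.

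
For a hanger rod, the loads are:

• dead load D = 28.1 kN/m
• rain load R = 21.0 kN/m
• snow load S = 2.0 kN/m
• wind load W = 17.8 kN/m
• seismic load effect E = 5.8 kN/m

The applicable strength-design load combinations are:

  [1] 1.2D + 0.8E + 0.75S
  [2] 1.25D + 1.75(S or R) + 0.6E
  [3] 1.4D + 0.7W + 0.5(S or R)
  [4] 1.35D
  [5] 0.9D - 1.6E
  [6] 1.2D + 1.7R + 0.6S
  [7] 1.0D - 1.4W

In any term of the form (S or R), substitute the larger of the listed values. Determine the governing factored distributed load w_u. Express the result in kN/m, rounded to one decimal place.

(S or R) → R = 21.0 kN/m.
[1] 1.2(28.1) + 0.8(5.8) + 0.75(2.0) = 39.9
[2] 1.25(28.1) + 1.75(21.0) + 0.6(5.8) = 35.1 + 36.8 + 3.5 = 75.4
[3] 1.4(28.1) + 0.7(17.8) + 0.5(21.0) = 39.3 + 12.5 + 10.5 = 62.3
[4] 1.35(28.1) = 37.9
[5] 0.9(28.1) - 1.6(5.8) = 25.3 - 9.3 = 16.0
[6] 1.2(28.1) + 1.7(21.0) + 0.6(2.0) = 33.7 + 35.7 + 1.2 = 70.6
[7] 1.0(28.1) - 1.4(17.8) = 28.1 - 24.9 = 3.2
The controlling combination is 2, giving 75.4 kN/m.

75.4 kN/m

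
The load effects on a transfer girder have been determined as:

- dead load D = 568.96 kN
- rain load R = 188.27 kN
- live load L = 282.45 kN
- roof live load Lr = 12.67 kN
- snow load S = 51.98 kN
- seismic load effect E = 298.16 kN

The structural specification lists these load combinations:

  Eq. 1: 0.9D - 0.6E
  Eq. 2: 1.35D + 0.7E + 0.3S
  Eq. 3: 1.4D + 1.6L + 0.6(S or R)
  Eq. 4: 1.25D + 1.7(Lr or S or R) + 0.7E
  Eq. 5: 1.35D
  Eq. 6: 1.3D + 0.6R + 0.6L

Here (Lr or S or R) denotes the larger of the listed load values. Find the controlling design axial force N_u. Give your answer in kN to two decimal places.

1361.43 kN

(S or R) → R = 188.27 kN; (Lr or S or R) → R = 188.27 kN.
Eq. 1: 0.9(568.96) - 0.6(298.16) = 333.17
Eq. 2: 1.35(568.96) + 0.7(298.16) + 0.3(51.98) = 768.10 + 208.71 + 15.59 = 992.40
Eq. 3: 1.4(568.96) + 1.6(282.45) + 0.6(188.27) = 1361.43
Eq. 4: 1.25(568.96) + 1.7(188.27) + 0.7(298.16) = 711.20 + 320.06 + 208.71 = 1239.97
Eq. 5: 1.35(568.96) = 768.10
Eq. 6: 1.3(568.96) + 0.6(188.27) + 0.6(282.45) = 739.65 + 112.96 + 169.47 = 1022.08
Maximum is from combination 3.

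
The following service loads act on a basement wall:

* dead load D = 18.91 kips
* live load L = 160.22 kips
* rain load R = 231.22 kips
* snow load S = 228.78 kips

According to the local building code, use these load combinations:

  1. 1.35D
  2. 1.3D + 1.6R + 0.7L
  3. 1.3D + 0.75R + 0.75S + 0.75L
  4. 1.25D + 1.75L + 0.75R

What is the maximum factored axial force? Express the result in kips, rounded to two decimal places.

506.69 kips

1. 1.35(18.91) = 25.53
2. 1.3(18.91) + 1.6(231.22) + 0.7(160.22) = 506.69
3. 1.3(18.91) + 0.75(231.22) + 0.75(228.78) + 0.75(160.22) = 489.75
4. 1.25(18.91) + 1.75(160.22) + 0.75(231.22) = 477.44
The controlling combination is 2, giving 506.69 kips.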